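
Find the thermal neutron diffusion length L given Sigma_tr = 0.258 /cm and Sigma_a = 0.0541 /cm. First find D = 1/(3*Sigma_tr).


D = 1 / (3 * Sigma_tr) = 1 / (3 * 0.258) = 1.291990 cm
L = sqrt(D / Sigma_a)
L = sqrt(1.291990 / 0.0541)
L = 4.8869 cm

4.8869


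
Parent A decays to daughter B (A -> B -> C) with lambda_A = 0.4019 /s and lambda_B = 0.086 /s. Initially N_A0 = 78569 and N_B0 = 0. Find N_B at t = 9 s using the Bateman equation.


N_B(t) = lambda_A * N_A0 / (lambda_B - lambda_A) * [exp(-lambda_A*t) - exp(-lambda_B*t)]
exp(-0.4019*9) = 0.02686046; exp(-0.086*9) = 0.4611647
N_B = 0.4019 * 78569 / (0.086 - 0.4019) * (0.02686046 - 0.4611647)
N_B = 43412

43412


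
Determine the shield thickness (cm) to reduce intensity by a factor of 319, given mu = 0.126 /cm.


x = ln(factor) / mu
x = ln(319) / 0.126
x = 45.755 cm

45.755


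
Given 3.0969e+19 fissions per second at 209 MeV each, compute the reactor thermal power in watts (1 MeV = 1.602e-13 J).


P = fission_rate * E_MeV * 1.602e-13
P = 3.0969e+19 * 209 * 1.602e-13
P = 1.0369e+09 W

1.0369e+09


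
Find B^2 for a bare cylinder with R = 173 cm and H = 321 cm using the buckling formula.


B^2 = (2.405/R)^2 + (pi/H)^2
B^2 = (2.405/173)^2 + (pi/321)^2
B^2 = 2.8904e-04 /cm^2

2.8904e-04


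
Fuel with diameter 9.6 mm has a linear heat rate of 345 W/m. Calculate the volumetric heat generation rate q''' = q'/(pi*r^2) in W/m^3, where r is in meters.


r = D / 2 / 1000 = 9.6 / 2 / 1000 = 0.0048 m
q''' = q' / (pi * r^2)
q''' = 345 / (pi * 0.0048^2)
q''' = 4.7664e+06 W/m^3

4.7664e+06


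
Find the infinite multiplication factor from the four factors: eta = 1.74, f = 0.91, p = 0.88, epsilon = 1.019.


k_inf = eta * f * p * epsilon
k_inf = 1.74 * 0.91 * 0.88 * 1.019
k_inf = 1.4199

1.4199


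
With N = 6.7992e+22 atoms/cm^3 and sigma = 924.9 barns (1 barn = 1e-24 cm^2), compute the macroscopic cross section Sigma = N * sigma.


Sigma = N * sigma_barns * 1e-24
Sigma = 6.7992e+22 * 924.9 * 1e-24
Sigma = 62.886 /cm

62.886


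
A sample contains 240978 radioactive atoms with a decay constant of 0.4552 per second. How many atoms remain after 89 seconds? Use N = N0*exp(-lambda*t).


N = N0 * exp(-lambda * t)
N = 240978 * exp(-0.4552 * 89)
N = 6.1304e-13

6.1304e-13


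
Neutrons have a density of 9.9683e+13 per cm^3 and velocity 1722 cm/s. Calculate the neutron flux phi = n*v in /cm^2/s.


phi = n * v
phi = 9.9683e+13 * 1722
phi = 1.7165e+17 /cm^2/s

1.7165e+17


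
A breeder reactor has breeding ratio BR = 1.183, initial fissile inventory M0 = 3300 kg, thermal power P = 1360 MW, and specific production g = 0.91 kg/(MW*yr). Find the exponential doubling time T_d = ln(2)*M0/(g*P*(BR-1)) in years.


Breeding gain G = BR - 1 = 1.183 - 1 = 0.183
Fissile production rate = g * P * G = 0.91 * 1360 * 0.183 = 226.4808 kg/yr
T_d = ln(2) * M0 / (g * P * G)
T_d = ln(2) * 3300 / 226.4808 = 10.100 yr

10.100


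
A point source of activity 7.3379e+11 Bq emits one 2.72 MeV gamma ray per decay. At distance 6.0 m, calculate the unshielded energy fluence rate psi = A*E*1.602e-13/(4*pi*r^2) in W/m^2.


psi = A * E * 1.602e-13 / (4*pi*r^2)
psi = 7.3379e+11 * 2.72 * 1.602e-13 / (4*pi*6.0^2)
psi = 7.0679e-04 W/m^2

7.0679e-04


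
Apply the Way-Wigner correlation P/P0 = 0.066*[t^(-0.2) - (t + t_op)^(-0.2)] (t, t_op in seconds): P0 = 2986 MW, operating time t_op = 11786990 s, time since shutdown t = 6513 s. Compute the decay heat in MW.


P/P0 = 0.066 * [t^(-0.2) - (t + t_op)^(-0.2)]
P/P0 = 0.066 * [6513^(-0.2) - (6513 + 11786990)^(-0.2)]
P/P0 = 0.066 * [0.1726807 - 0.03851868] = 0.008854693
P = 2986 * 0.008854693 = 26.440 MW

26.440


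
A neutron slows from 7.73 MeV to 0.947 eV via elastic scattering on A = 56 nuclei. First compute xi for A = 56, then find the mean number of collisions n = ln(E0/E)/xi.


xi = 1 + (A-1)^2/(2A)*ln((A-1)/(A+1)) = 0.03529286 (for A = 56)
n = ln(E0/E) / xi
n = ln(7.73e6 / 0.947) / 0.03529286
n = ln(8.162619e+06) / 0.03529286 = 450.94

450.94


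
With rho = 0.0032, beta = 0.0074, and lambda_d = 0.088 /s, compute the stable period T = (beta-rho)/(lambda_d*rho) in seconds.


T = (beta - rho) / (lambda_d * rho)
T = (0.0074 - 0.0032) / (0.088 * 0.0032)
T = 14.915 s

14.915


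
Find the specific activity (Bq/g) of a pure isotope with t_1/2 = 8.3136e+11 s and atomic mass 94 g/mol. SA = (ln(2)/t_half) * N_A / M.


lambda = ln(2) / t_half = ln(2) / 8.3136e+11 = 8.337509e-13 /s
SA = lambda * N_A / M
SA = 8.337509e-13 * 6.022e23 / 94
SA = 5.3413e+09 Bq/g

5.3413e+09


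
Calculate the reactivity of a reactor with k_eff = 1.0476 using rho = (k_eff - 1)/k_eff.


rho = (k_eff - 1) / k_eff
rho = (1.0476 - 1) / 1.0476
rho = 0.045437

0.045437


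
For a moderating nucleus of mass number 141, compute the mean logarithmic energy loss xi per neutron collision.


xi = 1 + (A-1)^2/(2A) * ln((A-1)/(A+1))
xi = 1 + (141-1)^2/(2*141) * ln((141-1)/(141 +1))
xi = 0.014118

0.014118


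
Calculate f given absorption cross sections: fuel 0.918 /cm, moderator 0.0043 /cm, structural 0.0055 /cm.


f = Sigma_a_fuel / (Sigma_a_fuel + Sigma_a_mod + Sigma_a_other)
f = 0.918 / (0.918 + 0.0043 + 0.0055)
f = 0.98944

0.98944


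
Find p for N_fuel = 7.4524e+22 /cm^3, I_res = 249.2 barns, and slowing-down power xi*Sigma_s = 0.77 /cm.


p = exp(-N * I * 1e-24 / (xi*Sigma_s))
p = exp(-7.4524e+22 * 249.2 * 1e-24 / 0.77)
p = 3.3527e-11

3.3527e-11


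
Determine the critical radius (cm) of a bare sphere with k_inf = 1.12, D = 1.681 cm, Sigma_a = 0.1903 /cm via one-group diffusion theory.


L^2 = D / Sigma_a = 1.681 / 0.1903 = 8.833421 cm^2
B_m^2 = (k_inf - 1) / L^2 = (1.12 - 1) / 8.833421 = 0.01358477 /cm^2
For a bare sphere: B_g = pi/R, so R_c = pi / sqrt(B_m^2)
R_c = pi / sqrt(0.01358477) = 26.954 cm

26.954


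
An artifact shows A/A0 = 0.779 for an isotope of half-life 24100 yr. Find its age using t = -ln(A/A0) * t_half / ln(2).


lambda = ln(2) / t_half = ln(2) / 24100 = 2.876129e-05 /yr
t = -ln(A/A0) / lambda
t = -ln(0.779) / 2.876129e-05
t = 8683.3 yr

8683.3


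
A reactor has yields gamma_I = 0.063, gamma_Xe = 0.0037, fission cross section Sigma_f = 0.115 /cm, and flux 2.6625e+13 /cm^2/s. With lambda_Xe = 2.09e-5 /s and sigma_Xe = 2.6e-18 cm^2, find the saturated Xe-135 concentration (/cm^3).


Xe_eq = (gamma_I + gamma_Xe) * Sigma_f * phi / (lambda_Xe + sigma_Xe * phi)
Numerator = (0.063 + 0.0037) * 0.115 * 2.6625e+13 = 2.042271e+11
Denominator = 2.09e-5 + 2.6e-18 * 2.6625e+13 = 9.012500e-05
Xe_eq = 2.042271e+11 / 9.012500e-05 = 2.2660e+15 /cm^3

2.2660e+15


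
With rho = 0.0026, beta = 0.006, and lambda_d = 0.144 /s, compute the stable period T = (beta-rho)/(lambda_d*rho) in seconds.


T = (beta - rho) / (lambda_d * rho)
T = (0.006 - 0.0026) / (0.144 * 0.0026)
T = 9.0812 s

9.0812


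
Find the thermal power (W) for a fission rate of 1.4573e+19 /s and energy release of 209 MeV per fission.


P = fission_rate * E_MeV * 1.602e-13
P = 1.4573e+19 * 209 * 1.602e-13
P = 4.8793e+08 W

4.8793e+08


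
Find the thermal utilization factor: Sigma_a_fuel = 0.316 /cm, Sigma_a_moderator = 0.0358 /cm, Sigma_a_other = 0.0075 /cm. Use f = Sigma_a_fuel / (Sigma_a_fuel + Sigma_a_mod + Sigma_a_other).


f = Sigma_a_fuel / (Sigma_a_fuel + Sigma_a_mod + Sigma_a_other)
f = 0.316 / (0.316 + 0.0358 + 0.0075)
f = 0.87949

0.87949


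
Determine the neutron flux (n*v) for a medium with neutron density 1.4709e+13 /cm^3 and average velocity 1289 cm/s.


phi = n * v
phi = 1.4709e+13 * 1289
phi = 1.8960e+16 /cm^2/s

1.8960e+16


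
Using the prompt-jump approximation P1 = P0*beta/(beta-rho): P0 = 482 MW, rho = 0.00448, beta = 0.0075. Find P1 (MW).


P1/P0 = beta / (beta - rho)
P1/P0 = 0.0075 / (0.0075 - 0.00448) = 2.483444
P1 = 482 * 2.483444 = 1197.0 MW

1197.0


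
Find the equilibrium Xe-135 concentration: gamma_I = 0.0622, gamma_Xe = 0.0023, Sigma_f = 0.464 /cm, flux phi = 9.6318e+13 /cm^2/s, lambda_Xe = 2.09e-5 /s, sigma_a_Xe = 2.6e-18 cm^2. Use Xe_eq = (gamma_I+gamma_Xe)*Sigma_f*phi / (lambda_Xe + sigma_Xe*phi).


Xe_eq = (gamma_I + gamma_Xe) * Sigma_f * phi / (lambda_Xe + sigma_Xe * phi)
Numerator = (0.0622 + 0.0023) * 0.464 * 9.6318e+13 = 2.882605e+12
Denominator = 2.09e-5 + 2.6e-18 * 9.6318e+13 = 2.713268e-04
Xe_eq = 2.882605e+12 / 2.713268e-04 = 1.0624e+16 /cm^3

1.0624e+16


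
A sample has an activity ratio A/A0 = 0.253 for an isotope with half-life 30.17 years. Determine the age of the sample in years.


lambda = ln(2) / t_half = ln(2) / 30.17 = 0.02297472 /yr
t = -ln(A/A0) / lambda
t = -ln(0.253) / 0.02297472
t = 59.821 yr

59.821


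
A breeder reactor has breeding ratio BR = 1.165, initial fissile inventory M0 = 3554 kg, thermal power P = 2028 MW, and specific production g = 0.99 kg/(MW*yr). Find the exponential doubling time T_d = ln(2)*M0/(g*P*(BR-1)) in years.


Breeding gain G = BR - 1 = 1.165 - 1 = 0.165
Fissile production rate = g * P * G = 0.99 * 2028 * 0.165 = 331.2738 kg/yr
T_d = ln(2) * M0 / (g * P * G)
T_d = ln(2) * 3554 / 331.2738 = 7.4363 yr

7.4363


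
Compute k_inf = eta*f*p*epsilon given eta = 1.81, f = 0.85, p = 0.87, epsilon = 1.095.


k_inf = eta * f * p * epsilon
k_inf = 1.81 * 0.85 * 0.87 * 1.095
k_inf = 1.4657

1.4657


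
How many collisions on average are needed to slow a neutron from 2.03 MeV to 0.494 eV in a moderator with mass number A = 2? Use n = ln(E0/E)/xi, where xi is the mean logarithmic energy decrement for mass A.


xi = 1 + (A-1)^2/(2A)*ln((A-1)/(A+1)) = 0.7253469 (for A = 2)
n = ln(E0/E) / xi
n = ln(2.03e6 / 0.494) / 0.7253469
n = ln(4.109312e+06) / 0.7253469 = 20.995

20.995


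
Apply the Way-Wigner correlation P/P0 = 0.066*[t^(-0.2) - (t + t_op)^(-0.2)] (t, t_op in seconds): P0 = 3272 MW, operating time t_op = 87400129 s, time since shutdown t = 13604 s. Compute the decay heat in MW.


P/P0 = 0.066 * [t^(-0.2) - (t + t_op)^(-0.2)]
P/P0 = 0.066 * [13604^(-0.2) - (13604 + 87400129)^(-0.2)]
P/P0 = 0.066 * [0.1490276 - 0.02580382] = 0.008132769
P = 3272 * 0.008132769 = 26.610 MW

26.610


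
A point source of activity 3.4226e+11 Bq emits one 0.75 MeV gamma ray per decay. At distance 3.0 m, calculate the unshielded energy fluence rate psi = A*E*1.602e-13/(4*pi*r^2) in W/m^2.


psi = A * E * 1.602e-13 / (4*pi*r^2)
psi = 3.4226e+11 * 0.75 * 1.602e-13 / (4*pi*3.0^2)
psi = 3.6360e-04 W/m^2

3.6360e-04


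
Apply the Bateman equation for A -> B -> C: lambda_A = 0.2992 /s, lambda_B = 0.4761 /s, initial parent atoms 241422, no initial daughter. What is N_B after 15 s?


N_B(t) = lambda_A * N_A0 / (lambda_B - lambda_A) * [exp(-lambda_A*t) - exp(-lambda_B*t)]
exp(-0.2992*15) = 0.01124311; exp(-0.4761*15) = 7.915639e-04
N_B = 0.2992 * 241422 / (0.4761 - 0.2992) * (0.01124311 - 7.915639e-04)
N_B = 4267.7

4267.7


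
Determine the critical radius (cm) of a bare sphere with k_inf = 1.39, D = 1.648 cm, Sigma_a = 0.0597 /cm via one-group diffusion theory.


L^2 = D / Sigma_a = 1.648 / 0.0597 = 27.60469 cm^2
B_m^2 = (k_inf - 1) / L^2 = (1.39 - 1) / 27.60469 = 0.01412803 /cm^2
For a bare sphere: B_g = pi/R, so R_c = pi / sqrt(B_m^2)
R_c = pi / sqrt(0.01412803) = 26.431 cm

26.431


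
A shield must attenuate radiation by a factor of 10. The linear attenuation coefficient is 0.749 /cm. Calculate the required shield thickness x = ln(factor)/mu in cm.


x = ln(factor) / mu
x = ln(10) / 0.749
x = 3.0742 cm

3.0742


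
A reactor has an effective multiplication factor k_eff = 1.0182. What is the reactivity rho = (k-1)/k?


rho = (k_eff - 1) / k_eff
rho = (1.0182 - 1) / 1.0182
rho = 0.017875

0.017875


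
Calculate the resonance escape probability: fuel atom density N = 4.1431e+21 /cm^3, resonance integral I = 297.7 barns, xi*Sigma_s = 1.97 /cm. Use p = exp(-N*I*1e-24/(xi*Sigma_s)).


p = exp(-N * I * 1e-24 / (xi*Sigma_s))
p = exp(-4.1431e+21 * 297.7 * 1e-24 / 1.97)
p = 0.53468

0.53468


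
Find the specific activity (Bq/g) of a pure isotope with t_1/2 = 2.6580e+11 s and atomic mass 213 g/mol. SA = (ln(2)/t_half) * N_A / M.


lambda = ln(2) / t_half = ln(2) / 2.6580e+11 = 2.607777e-12 /s
SA = lambda * N_A / M
SA = 2.607777e-12 * 6.022e23 / 213
SA = 7.3728e+09 Bq/g

7.3728e+09


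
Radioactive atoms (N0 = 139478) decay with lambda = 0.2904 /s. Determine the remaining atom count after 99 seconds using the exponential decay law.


N = N0 * exp(-lambda * t)
N = 139478 * exp(-0.2904 * 99)
N = 4.5574e-08

4.5574e-08


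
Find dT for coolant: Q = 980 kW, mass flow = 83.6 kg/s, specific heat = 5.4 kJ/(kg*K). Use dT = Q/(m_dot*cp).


dT = Q / (m_dot * cp)
dT = 980 / (83.6 * 5.4)
dT = 2.1708 C

2.1708


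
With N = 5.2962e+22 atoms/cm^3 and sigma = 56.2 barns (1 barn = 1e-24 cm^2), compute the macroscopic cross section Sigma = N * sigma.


Sigma = N * sigma_barns * 1e-24
Sigma = 5.2962e+22 * 56.2 * 1e-24
Sigma = 2.9765 /cm

2.9765


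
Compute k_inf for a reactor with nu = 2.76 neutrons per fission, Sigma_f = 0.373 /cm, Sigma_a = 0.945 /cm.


k_inf = nu * Sigma_f / Sigma_a
k_inf = 2.76 * 0.373 / 0.945
k_inf = 1.0894

1.0894


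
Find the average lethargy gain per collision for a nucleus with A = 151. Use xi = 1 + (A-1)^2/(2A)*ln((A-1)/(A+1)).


xi = 1 + (A-1)^2/(2A) * ln((A-1)/(A+1))
xi = 1 + (151-1)^2/(2*151) * ln((151-1)/(151 +1))
xi = 0.013187

0.013187


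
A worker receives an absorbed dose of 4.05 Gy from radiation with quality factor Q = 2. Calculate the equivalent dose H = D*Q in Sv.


H = D * Q
H = 4.05 * 2
H = 8.1000 Sv

8.1000


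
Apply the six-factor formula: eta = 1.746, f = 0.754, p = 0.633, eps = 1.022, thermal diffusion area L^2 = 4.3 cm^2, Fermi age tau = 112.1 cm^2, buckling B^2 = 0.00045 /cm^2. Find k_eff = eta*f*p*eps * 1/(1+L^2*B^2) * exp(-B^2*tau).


k_inf = eta*f*p*eps = 1.746*0.754*0.633*1.022 = 0.8516677
P_TNL = 1/(1 + L^2*B^2) = 1/(1 + 4.3*0.00045) = 0.9980687
P_FNL = exp(-B^2*tau) = exp(-0.00045*112.1) = 0.9508062
k_eff = k_inf * P_TNL * P_FNL = 0.8516677 * 0.9980687 * 0.9508062
k_eff = 0.80821

0.80821


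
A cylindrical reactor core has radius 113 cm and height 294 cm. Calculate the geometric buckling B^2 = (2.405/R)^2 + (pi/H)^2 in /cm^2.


B^2 = (2.405/R)^2 + (pi/H)^2
B^2 = (2.405/113)^2 + (pi/294)^2
B^2 = 5.6716e-04 /cm^2

5.6716e-04


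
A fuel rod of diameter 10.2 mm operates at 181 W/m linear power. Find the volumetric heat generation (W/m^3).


r = D / 2 / 1000 = 10.2 / 2 / 1000 = 0.0051 m
q''' = q' / (pi * r^2)
q''' = 181 / (pi * 0.0051^2)
q''' = 2.2151e+06 W/m^3

2.2151e+06


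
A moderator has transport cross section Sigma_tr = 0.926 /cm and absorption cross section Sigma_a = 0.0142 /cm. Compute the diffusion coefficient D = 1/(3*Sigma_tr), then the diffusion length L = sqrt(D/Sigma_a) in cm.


D = 1 / (3 * Sigma_tr) = 1 / (3 * 0.926) = 0.3599712 cm
L = sqrt(D / Sigma_a)
L = sqrt(0.3599712 / 0.0142)
L = 5.0349 cm

5.0349


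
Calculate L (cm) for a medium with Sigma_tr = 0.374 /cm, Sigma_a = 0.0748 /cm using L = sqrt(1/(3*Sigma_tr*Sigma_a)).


D = 1 / (3 * Sigma_tr) = 1 / (3 * 0.374) = 0.8912656 cm
L = sqrt(D / Sigma_a)
L = sqrt(0.8912656 / 0.0748)
L = 3.4519 cm

3.4519


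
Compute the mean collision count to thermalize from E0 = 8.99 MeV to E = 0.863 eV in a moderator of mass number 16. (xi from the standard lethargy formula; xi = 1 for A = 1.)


xi = 1 + (A-1)^2/(2A)*ln((A-1)/(A+1)) = 0.1199467 (for A = 16)
n = ln(E0/E) / xi
n = ln(8.99e6 / 0.863) / 0.1199467
n = ln(1.041715e+07) / 0.1199467 = 134.72

134.72


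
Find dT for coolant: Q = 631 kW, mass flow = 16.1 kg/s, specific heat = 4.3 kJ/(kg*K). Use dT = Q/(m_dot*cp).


dT = Q / (m_dot * cp)
dT = 631 / (16.1 * 4.3)
dT = 9.1145 C

9.1145


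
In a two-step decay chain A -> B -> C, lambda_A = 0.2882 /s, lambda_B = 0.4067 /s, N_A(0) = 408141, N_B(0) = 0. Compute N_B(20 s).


N_B(t) = lambda_A * N_A0 / (lambda_B - lambda_A) * [exp(-lambda_A*t) - exp(-lambda_B*t)]
exp(-0.2882*20) = 0.003138532; exp(-0.4067*20) = 2.933923e-04
N_B = 0.2882 * 408141 / (0.4067 - 0.2882) * (0.003138532 - 2.933923e-04)
N_B = 2824.2

2824.2


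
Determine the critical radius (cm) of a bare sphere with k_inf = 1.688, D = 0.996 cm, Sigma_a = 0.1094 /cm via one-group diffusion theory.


L^2 = D / Sigma_a = 0.996 / 0.1094 = 9.104205 cm^2
B_m^2 = (k_inf - 1) / L^2 = (1.688 - 1) / 9.104205 = 0.07556948 /cm^2
For a bare sphere: B_g = pi/R, so R_c = pi / sqrt(B_m^2)
R_c = pi / sqrt(0.07556948) = 11.428 cm

11.428


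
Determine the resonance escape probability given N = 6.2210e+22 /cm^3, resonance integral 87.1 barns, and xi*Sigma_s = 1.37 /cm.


p = exp(-N * I * 1e-24 / (xi*Sigma_s))
p = exp(-6.2210e+22 * 87.1 * 1e-24 / 1.37)
p = 0.019157

0.019157


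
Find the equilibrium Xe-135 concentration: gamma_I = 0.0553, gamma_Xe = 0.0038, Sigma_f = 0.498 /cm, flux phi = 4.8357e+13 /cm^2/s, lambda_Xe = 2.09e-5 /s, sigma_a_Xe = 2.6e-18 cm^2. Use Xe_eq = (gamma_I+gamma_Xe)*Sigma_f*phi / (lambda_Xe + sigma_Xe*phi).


Xe_eq = (gamma_I + gamma_Xe) * Sigma_f * phi / (lambda_Xe + sigma_Xe * phi)
Numerator = (0.0553 + 0.0038) * 0.498 * 4.8357e+13 = 1.423234e+12
Denominator = 2.09e-5 + 2.6e-18 * 4.8357e+13 = 1.466282e-04
Xe_eq = 1.423234e+12 / 1.466282e-04 = 9.7064e+15 /cm^3

9.7064e+15


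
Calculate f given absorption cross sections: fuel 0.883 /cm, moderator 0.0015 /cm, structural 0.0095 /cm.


f = Sigma_a_fuel / (Sigma_a_fuel + Sigma_a_mod + Sigma_a_other)
f = 0.883 / (0.883 + 0.0015 + 0.0095)
f = 0.98770

0.98770


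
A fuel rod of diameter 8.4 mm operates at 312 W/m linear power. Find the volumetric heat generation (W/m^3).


r = D / 2 / 1000 = 8.4 / 2 / 1000 = 0.0042 m
q''' = q' / (pi * r^2)
q''' = 312 / (pi * 0.0042^2)
q''' = 5.6300e+06 W/m^3

5.6300e+06


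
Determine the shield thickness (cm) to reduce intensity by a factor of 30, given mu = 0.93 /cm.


x = ln(factor) / mu
x = ln(30) / 0.93
x = 3.6572 cm

3.6572


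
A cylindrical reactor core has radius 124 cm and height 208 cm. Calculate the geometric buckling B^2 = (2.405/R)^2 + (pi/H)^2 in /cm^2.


B^2 = (2.405/R)^2 + (pi/H)^2
B^2 = (2.405/124)^2 + (pi/208)^2
B^2 = 6.0430e-04 /cm^2

6.0430e-04


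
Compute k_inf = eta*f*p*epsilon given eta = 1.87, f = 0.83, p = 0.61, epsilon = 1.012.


k_inf = eta * f * p * epsilon
k_inf = 1.87 * 0.83 * 0.61 * 1.012
k_inf = 0.95814

0.95814


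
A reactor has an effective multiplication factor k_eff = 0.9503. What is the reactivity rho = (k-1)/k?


rho = (k_eff - 1) / k_eff
rho = (0.9503 - 1) / 0.9503
rho = -0.052299

-0.052299


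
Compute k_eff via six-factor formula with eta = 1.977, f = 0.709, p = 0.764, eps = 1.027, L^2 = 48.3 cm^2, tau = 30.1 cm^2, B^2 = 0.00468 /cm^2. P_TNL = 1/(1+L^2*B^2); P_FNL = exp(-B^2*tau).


k_inf = eta*f*p*eps = 1.977*0.709*0.764*1.027 = 1.099808
P_TNL = 1/(1 + L^2*B^2) = 1/(1 + 48.3*0.00468) = 0.8156314
P_FNL = exp(-B^2*tau) = exp(-0.00468*30.1) = 0.8686040
k_eff = k_inf * P_TNL * P_FNL = 1.099808 * 0.8156314 * 0.8686040
k_eff = 0.77917

0.77917


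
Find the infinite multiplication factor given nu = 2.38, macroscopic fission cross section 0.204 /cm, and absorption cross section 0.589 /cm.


k_inf = nu * Sigma_f / Sigma_a
k_inf = 2.38 * 0.204 / 0.589
k_inf = 0.82431

0.82431


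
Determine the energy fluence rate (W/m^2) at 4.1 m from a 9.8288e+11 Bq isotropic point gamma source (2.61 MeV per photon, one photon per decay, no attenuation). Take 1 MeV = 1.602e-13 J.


psi = A * E * 1.602e-13 / (4*pi*r^2)
psi = 9.8288e+11 * 2.61 * 1.602e-13 / (4*pi*4.1^2)
psi = 0.0019455 W/m^2

0.0019455


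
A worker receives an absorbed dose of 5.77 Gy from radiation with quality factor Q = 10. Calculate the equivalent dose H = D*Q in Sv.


H = D * Q
H = 5.77 * 10
H = 57.700 Sv

57.700


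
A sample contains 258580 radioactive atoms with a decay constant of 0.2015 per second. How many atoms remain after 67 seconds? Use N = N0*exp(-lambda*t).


N = N0 * exp(-lambda * t)
N = 258580 * exp(-0.2015 * 67)
N = 0.35433

0.35433


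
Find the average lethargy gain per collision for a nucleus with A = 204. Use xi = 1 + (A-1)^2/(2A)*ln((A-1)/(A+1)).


xi = 1 + (A-1)^2/(2A) * ln((A-1)/(A+1))
xi = 1 + (204-1)^2/(2*204) * ln((204-1)/(204 +1))
xi = 0.0097720

0.0097720


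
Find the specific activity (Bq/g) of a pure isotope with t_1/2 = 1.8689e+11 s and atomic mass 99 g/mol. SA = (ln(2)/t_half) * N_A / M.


lambda = ln(2) / t_half = ln(2) / 1.8689e+11 = 3.708851e-12 /s
SA = lambda * N_A / M
SA = 3.708851e-12 * 6.022e23 / 99
SA = 2.2560e+10 Bq/g

2.2560e+10


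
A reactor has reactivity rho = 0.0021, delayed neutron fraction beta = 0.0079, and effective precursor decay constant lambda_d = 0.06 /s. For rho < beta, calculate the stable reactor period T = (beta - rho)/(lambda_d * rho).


T = (beta - rho) / (lambda_d * rho)
T = (0.0079 - 0.0021) / (0.06 * 0.0021)
T = 46.032 s

46.032


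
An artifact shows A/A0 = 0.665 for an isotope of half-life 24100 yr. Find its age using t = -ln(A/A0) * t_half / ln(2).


lambda = ln(2) / t_half = ln(2) / 24100 = 2.876129e-05 /yr
t = -ln(A/A0) / lambda
t = -ln(0.665) / 2.876129e-05
t = 14185 yr

14185


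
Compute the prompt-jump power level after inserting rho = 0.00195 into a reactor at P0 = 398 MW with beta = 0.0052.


P1/P0 = beta / (beta - rho)
P1/P0 = 0.0052 / (0.0052 - 0.00195) = 1.600000
P1 = 398 * 1.600000 = 636.80 MW

636.80


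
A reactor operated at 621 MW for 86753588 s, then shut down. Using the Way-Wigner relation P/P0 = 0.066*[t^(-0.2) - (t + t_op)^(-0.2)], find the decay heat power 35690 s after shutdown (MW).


P/P0 = 0.066 * [t^(-0.2) - (t + t_op)^(-0.2)]
P/P0 = 0.066 * [35690^(-0.2) - (35690 + 86753588)^(-0.2)]
P/P0 = 0.066 * [0.1228827 - 0.02584085] = 0.006404762
P = 621 * 0.006404762 = 3.9774 MW

3.9774


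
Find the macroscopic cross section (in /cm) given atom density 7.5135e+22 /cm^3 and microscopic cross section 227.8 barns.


Sigma = N * sigma_barns * 1e-24
Sigma = 7.5135e+22 * 227.8 * 1e-24
Sigma = 17.116 /cm

17.116


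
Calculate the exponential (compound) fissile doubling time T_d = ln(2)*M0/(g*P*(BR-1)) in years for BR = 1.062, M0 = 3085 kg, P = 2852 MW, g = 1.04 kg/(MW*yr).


Breeding gain G = BR - 1 = 1.062 - 1 = 0.062
Fissile production rate = g * P * G = 1.04 * 2852 * 0.062 = 183.89696 kg/yr
T_d = ln(2) * M0 / (g * P * G)
T_d = ln(2) * 3085 / 183.89696 = 11.628 yr

11.628


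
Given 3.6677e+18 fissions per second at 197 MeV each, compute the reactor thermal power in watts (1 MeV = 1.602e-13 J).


P = fission_rate * E_MeV * 1.602e-13
P = 3.6677e+18 * 197 * 1.602e-13
P = 1.1575e+08 W

1.1575e+08


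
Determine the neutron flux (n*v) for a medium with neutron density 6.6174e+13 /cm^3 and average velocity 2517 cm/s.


phi = n * v
phi = 6.6174e+13 * 2517
phi = 1.6656e+17 /cm^2/s

1.6656e+17


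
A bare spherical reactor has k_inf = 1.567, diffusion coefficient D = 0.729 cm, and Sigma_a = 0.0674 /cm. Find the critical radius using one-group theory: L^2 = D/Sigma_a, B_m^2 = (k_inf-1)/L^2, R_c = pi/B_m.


L^2 = D / Sigma_a = 0.729 / 0.0674 = 10.81602 cm^2
B_m^2 = (k_inf - 1) / L^2 = (1.567 - 1) / 10.81602 = 0.05242224 /cm^2
For a bare sphere: B_g = pi/R, so R_c = pi / sqrt(B_m^2)
R_c = pi / sqrt(0.05242224) = 13.721 cm

13.721


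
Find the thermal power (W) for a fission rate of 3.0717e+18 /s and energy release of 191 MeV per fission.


P = fission_rate * E_MeV * 1.602e-13
P = 3.0717e+18 * 191 * 1.602e-13
P = 9.3988e+07 W

9.3988e+07


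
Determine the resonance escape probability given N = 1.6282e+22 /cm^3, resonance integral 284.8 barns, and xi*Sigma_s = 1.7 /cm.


p = exp(-N * I * 1e-24 / (xi*Sigma_s))
p = exp(-1.6282e+22 * 284.8 * 1e-24 / 1.7)
p = 0.065369

0.065369


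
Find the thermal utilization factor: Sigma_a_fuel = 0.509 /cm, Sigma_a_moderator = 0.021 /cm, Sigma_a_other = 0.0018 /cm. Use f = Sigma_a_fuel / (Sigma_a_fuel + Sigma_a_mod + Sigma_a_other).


f = Sigma_a_fuel / (Sigma_a_fuel + Sigma_a_mod + Sigma_a_other)
f = 0.509 / (0.509 + 0.021 + 0.0018)
f = 0.95713

0.95713


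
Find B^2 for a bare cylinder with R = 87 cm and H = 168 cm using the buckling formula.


B^2 = (2.405/R)^2 + (pi/H)^2
B^2 = (2.405/87)^2 + (pi/168)^2
B^2 = 0.0011139 /cm^2

0.0011139


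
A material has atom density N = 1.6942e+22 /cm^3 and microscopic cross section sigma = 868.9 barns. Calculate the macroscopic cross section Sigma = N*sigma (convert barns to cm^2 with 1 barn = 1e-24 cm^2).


Sigma = N * sigma_barns * 1e-24
Sigma = 1.6942e+22 * 868.9 * 1e-24
Sigma = 14.721 /cm

14.721


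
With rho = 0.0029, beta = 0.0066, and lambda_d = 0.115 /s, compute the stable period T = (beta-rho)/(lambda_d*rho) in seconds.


T = (beta - rho) / (lambda_d * rho)
T = (0.0066 - 0.0029) / (0.115 * 0.0029)
T = 11.094 s

11.094


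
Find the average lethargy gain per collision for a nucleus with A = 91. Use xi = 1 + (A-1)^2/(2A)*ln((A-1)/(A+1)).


xi = 1 + (A-1)^2/(2A) * ln((A-1)/(A+1))
xi = 1 + (91-1)^2/(2*91) * ln((91-1)/(91 +1))
xi = 0.021818

0.021818


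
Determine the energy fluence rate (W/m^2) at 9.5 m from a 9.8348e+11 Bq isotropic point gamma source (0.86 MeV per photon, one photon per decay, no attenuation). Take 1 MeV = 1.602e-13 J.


psi = A * E * 1.602e-13 / (4*pi*r^2)
psi = 9.8348e+11 * 0.86 * 1.602e-13 / (4*pi*9.5^2)
psi = 1.1947e-04 W/m^2

1.1947e-04


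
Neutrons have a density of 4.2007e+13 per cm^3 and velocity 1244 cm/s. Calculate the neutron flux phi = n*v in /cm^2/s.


phi = n * v
phi = 4.2007e+13 * 1244
phi = 5.2257e+16 /cm^2/s

5.2257e+16


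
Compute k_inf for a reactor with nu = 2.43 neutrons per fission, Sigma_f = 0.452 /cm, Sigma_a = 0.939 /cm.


k_inf = nu * Sigma_f / Sigma_a
k_inf = 2.43 * 0.452 / 0.939
k_inf = 1.1697

1.1697


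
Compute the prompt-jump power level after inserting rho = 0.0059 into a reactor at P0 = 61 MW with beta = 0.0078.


P1/P0 = beta / (beta - rho)
P1/P0 = 0.0078 / (0.0078 - 0.0059) = 4.105263
P1 = 61 * 4.105263 = 250.42 MW

250.42


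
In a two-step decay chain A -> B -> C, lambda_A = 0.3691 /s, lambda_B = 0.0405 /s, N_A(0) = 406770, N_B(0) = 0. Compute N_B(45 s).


N_B(t) = lambda_A * N_A0 / (lambda_B - lambda_A) * [exp(-lambda_A*t) - exp(-lambda_B*t)]
exp(-0.3691*45) = 6.117667e-08; exp(-0.0405*45) = 0.1616212
N_B = 0.3691 * 406770 / (0.0405 - 0.3691) * (6.117667e-08 - 0.1616212)
N_B = 73845

73845


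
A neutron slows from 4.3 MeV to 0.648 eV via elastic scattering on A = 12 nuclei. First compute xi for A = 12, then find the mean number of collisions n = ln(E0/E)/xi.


xi = 1 + (A-1)^2/(2A)*ln((A-1)/(A+1)) = 0.1577690 (for A = 12)
n = ln(E0/E) / xi
n = ln(4.3e6 / 0.648) / 0.1577690
n = ln(6.635802e+06) / 0.1577690 = 99.563

99.563


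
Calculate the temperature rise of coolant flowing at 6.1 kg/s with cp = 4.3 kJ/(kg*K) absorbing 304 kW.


dT = Q / (m_dot * cp)
dT = 304 / (6.1 * 4.3)
dT = 11.590 C

11.590


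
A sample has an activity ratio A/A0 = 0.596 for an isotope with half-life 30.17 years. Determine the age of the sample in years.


lambda = ln(2) / t_half = ln(2) / 30.17 = 0.02297472 /yr
t = -ln(A/A0) / lambda
t = -ln(0.596) / 0.02297472
t = 22.525 yr

22.525


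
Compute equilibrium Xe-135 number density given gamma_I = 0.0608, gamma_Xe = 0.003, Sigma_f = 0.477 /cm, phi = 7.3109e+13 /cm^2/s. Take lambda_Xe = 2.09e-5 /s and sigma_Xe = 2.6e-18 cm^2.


Xe_eq = (gamma_I + gamma_Xe) * Sigma_f * phi / (lambda_Xe + sigma_Xe * phi)
Numerator = (0.0608 + 0.003) * 0.477 * 7.3109e+13 = 2.224897e+12
Denominator = 2.09e-5 + 2.6e-18 * 7.3109e+13 = 2.109834e-04
Xe_eq = 2.224897e+12 / 2.109834e-04 = 1.0545e+16 /cm^3

1.0545e+16


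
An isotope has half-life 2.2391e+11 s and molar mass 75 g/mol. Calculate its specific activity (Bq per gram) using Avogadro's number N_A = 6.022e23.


lambda = ln(2) / t_half = ln(2) / 2.2391e+11 = 3.095651e-12 /s
SA = lambda * N_A / M
SA = 3.095651e-12 * 6.022e23 / 75
SA = 2.4856e+10 Bq/g

2.4856e+10


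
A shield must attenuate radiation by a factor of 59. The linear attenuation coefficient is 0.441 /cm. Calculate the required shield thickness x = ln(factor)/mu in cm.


x = ln(factor) / mu
x = ln(59) / 0.441
x = 9.2461 cm

9.2461


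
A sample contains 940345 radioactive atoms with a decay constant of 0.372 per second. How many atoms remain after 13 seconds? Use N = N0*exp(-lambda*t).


N = N0 * exp(-lambda * t)
N = 940345 * exp(-0.372 * 13)
N = 7465.2

7465.2


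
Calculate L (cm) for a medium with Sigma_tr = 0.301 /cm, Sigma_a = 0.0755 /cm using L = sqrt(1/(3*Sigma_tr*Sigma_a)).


D = 1 / (3 * Sigma_tr) = 1 / (3 * 0.301) = 1.107420 cm
L = sqrt(D / Sigma_a)
L = sqrt(1.107420 / 0.0755)
L = 3.8299 cm

3.8299


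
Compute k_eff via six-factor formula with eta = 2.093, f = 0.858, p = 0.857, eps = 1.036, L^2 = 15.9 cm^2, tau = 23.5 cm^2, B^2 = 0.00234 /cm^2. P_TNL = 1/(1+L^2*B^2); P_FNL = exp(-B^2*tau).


k_inf = eta*f*p*eps = 2.093*0.858*0.857*1.036 = 1.594399
P_TNL = 1/(1 + L^2*B^2) = 1/(1 + 15.9*0.00234) = 0.9641286
P_FNL = exp(-B^2*tau) = exp(-0.00234*23.5) = 0.9464946
k_eff = k_inf * P_TNL * P_FNL = 1.594399 * 0.9641286 * 0.9464946
k_eff = 1.4550

1.4550


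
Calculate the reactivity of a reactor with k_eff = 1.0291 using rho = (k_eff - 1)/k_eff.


rho = (k_eff - 1) / k_eff
rho = (1.0291 - 1) / 1.0291
rho = 0.028277

0.028277


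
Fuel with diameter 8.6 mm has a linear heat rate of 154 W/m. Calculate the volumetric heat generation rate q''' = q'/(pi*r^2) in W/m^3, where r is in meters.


r = D / 2 / 1000 = 8.6 / 2 / 1000 = 0.0043 m
q''' = q' / (pi * r^2)
q''' = 154 / (pi * 0.0043^2)
q''' = 2.6511e+06 W/m^3

2.6511e+06


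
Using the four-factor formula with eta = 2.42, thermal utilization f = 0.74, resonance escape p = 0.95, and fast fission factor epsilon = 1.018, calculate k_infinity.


k_inf = eta * f * p * epsilon
k_inf = 2.42 * 0.74 * 0.95 * 1.018
k_inf = 1.7319

1.7319


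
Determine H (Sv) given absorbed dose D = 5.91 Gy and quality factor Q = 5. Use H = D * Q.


H = D * Q
H = 5.91 * 5
H = 29.550 Sv

29.550


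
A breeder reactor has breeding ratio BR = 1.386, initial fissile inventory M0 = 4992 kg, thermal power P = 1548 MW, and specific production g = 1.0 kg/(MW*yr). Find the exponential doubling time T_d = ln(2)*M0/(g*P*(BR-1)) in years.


Breeding gain G = BR - 1 = 1.386 - 1 = 0.386
Fissile production rate = g * P * G = 1.0 * 1548 * 0.386 = 597.528 kg/yr
T_d = ln(2) * M0 / (g * P * G)
T_d = ln(2) * 4992 / 597.528 = 5.7908 yr

5.7908


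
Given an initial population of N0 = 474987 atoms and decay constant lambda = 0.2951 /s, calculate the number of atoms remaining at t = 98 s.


N = N0 * exp(-lambda * t)
N = 474987 * exp(-0.2951 * 98)
N = 1.3091e-07

1.3091e-07


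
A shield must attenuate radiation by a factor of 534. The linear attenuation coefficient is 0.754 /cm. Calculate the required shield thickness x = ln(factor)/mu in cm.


x = ln(factor) / mu
x = ln(534) / 0.754
x = 8.3294 cm

8.3294


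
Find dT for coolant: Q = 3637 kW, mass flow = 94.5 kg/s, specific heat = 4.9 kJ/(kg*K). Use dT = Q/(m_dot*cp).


dT = Q / (m_dot * cp)
dT = 3637 / (94.5 * 4.9)
dT = 7.8544 C

7.8544


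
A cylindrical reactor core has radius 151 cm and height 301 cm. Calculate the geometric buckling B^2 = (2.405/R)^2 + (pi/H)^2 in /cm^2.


B^2 = (2.405/R)^2 + (pi/H)^2
B^2 = (2.405/151)^2 + (pi/301)^2
B^2 = 3.6261e-04 /cm^2

3.6261e-04


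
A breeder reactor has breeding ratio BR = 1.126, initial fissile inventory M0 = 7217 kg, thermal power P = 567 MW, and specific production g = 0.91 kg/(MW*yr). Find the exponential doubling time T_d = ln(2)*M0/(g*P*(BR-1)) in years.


Breeding gain G = BR - 1 = 1.126 - 1 = 0.126
Fissile production rate = g * P * G = 0.91 * 567 * 0.126 = 65.01222 kg/yr
T_d = ln(2) * M0 / (g * P * G)
T_d = ln(2) * 7217 / 65.01222 = 76.946 yr

76.946


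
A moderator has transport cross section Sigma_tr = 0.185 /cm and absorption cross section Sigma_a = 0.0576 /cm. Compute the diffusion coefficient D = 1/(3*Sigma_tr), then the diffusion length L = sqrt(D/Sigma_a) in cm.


D = 1 / (3 * Sigma_tr) = 1 / (3 * 0.185) = 1.801802 cm
L = sqrt(D / Sigma_a)
L = sqrt(1.801802 / 0.0576)
L = 5.5930 cm

5.5930


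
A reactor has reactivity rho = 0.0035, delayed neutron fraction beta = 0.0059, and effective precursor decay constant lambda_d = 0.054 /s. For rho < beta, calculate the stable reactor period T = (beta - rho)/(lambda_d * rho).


T = (beta - rho) / (lambda_d * rho)
T = (0.0059 - 0.0035) / (0.054 * 0.0035)
T = 12.698 s

12.698


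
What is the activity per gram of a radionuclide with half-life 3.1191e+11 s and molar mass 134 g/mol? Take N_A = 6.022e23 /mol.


lambda = ln(2) / t_half = ln(2) / 3.1191e+11 = 2.222267e-12 /s
SA = lambda * N_A / M
SA = 2.222267e-12 * 6.022e23 / 134
SA = 9.9869e+09 Bq/g

9.9869e+09


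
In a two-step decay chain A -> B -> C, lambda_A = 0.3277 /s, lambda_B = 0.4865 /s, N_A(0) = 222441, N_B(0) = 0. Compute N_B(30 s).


N_B(t) = lambda_A * N_A0 / (lambda_B - lambda_A) * [exp(-lambda_A*t) - exp(-lambda_B*t)]
exp(-0.3277*30) = 5.375897e-05; exp(-0.4865*30) = 4.586401e-07
N_B = 0.3277 * 222441 / (0.4865 - 0.3277) * (5.375897e-05 - 4.586401e-07)
N_B = 24.466

24.466


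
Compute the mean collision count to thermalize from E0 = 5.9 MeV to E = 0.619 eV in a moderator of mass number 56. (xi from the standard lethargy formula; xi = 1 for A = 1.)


xi = 1 + (A-1)^2/(2A)*ln((A-1)/(A+1)) = 0.03529286 (for A = 56)
n = ln(E0/E) / xi
n = ln(5.9e6 / 0.619) / 0.03529286
n = ln(9.531502e+06) / 0.03529286 = 455.34

455.34


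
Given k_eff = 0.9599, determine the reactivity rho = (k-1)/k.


rho = (k_eff - 1) / k_eff
rho = (0.9599 - 1) / 0.9599
rho = -0.041775

-0.041775


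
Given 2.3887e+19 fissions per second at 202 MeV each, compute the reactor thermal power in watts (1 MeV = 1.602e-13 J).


P = fission_rate * E_MeV * 1.602e-13
P = 2.3887e+19 * 202 * 1.602e-13
P = 7.7299e+08 W

7.7299e+08


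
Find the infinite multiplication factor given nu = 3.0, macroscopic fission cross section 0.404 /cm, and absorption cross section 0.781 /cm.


k_inf = nu * Sigma_f / Sigma_a
k_inf = 3.0 * 0.404 / 0.781
k_inf = 1.5519

1.5519


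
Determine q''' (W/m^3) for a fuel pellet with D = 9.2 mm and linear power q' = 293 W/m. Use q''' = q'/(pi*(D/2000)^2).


r = D / 2 / 1000 = 9.2 / 2 / 1000 = 0.0046 m
q''' = q' / (pi * r^2)
q''' = 293 / (pi * 0.0046^2)
q''' = 4.4076e+06 W/m^3

4.4076e+06


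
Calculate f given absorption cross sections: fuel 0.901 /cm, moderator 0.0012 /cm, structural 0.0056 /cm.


f = Sigma_a_fuel / (Sigma_a_fuel + Sigma_a_mod + Sigma_a_other)
f = 0.901 / (0.901 + 0.0012 + 0.0056)
f = 0.99251

0.99251


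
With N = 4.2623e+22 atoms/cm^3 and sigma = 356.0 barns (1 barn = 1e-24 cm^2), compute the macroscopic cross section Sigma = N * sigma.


Sigma = N * sigma_barns * 1e-24
Sigma = 4.2623e+22 * 356.0 * 1e-24
Sigma = 15.174 /cm

15.174


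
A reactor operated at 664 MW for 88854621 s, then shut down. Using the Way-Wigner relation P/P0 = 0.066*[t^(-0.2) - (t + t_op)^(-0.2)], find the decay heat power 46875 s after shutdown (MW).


P/P0 = 0.066 * [t^(-0.2) - (t + t_op)^(-0.2)]
P/P0 = 0.066 * [46875^(-0.2) - (46875 + 88854621)^(-0.2)]
P/P0 = 0.066 * [0.1163622 - 0.02571687] = 0.005982592
P = 664 * 0.005982592 = 3.9724 MW

3.9724


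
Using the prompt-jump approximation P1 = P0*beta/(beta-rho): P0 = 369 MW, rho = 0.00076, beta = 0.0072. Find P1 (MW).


P1/P0 = beta / (beta - rho)
P1/P0 = 0.0072 / (0.0072 - 0.00076) = 1.118012
P1 = 369 * 1.118012 = 412.55 MW

412.55


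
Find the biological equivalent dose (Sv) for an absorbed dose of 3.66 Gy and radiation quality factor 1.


H = D * Q
H = 3.66 * 1
H = 3.6600 Sv

3.6600


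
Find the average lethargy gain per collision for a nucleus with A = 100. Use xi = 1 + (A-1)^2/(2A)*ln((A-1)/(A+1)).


xi = 1 + (A-1)^2/(2A) * ln((A-1)/(A+1))
xi = 1 + (100-1)^2/(2*100) * ln((100-1)/(100 +1))
xi = 0.019867

0.019867


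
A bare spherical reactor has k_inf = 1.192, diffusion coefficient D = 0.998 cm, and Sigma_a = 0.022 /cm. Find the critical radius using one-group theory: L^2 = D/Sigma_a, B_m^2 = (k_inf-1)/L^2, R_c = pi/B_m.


L^2 = D / Sigma_a = 0.998 / 0.022 = 45.36364 cm^2
B_m^2 = (k_inf - 1) / L^2 = (1.192 - 1) / 45.36364 = 0.004232465 /cm^2
For a bare sphere: B_g = pi/R, so R_c = pi / sqrt(B_m^2)
R_c = pi / sqrt(0.004232465) = 48.290 cm

48.290


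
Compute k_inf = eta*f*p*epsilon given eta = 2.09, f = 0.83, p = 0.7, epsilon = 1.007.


k_inf = eta * f * p * epsilon
k_inf = 2.09 * 0.83 * 0.7 * 1.007
k_inf = 1.2228

1.2228


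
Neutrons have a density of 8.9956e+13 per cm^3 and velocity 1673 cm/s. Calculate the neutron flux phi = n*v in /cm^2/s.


phi = n * v
phi = 8.9956e+13 * 1673
phi = 1.5050e+17 /cm^2/s

1.5050e+17


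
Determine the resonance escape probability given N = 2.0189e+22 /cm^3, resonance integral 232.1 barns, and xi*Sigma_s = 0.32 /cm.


p = exp(-N * I * 1e-24 / (xi*Sigma_s))
p = exp(-2.0189e+22 * 232.1 * 1e-24 / 0.32)
p = 4.3700e-07

4.3700e-07


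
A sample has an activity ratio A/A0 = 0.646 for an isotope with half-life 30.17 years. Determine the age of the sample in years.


lambda = ln(2) / t_half = ln(2) / 30.17 = 0.02297472 /yr
t = -ln(A/A0) / lambda
t = -ln(0.646) / 0.02297472
t = 19.019 yr

19.019


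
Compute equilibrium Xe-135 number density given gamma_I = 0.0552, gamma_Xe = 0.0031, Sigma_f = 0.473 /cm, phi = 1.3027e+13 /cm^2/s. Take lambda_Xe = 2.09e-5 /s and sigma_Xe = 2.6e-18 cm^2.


Xe_eq = (gamma_I + gamma_Xe) * Sigma_f * phi / (lambda_Xe + sigma_Xe * phi)
Numerator = (0.0552 + 0.0031) * 0.473 * 1.3027e+13 = 3.592312e+11
Denominator = 2.09e-5 + 2.6e-18 * 1.3027e+13 = 5.477020e-05
Xe_eq = 3.592312e+11 / 5.477020e-05 = 6.5589e+15 /cm^3

6.5589e+15


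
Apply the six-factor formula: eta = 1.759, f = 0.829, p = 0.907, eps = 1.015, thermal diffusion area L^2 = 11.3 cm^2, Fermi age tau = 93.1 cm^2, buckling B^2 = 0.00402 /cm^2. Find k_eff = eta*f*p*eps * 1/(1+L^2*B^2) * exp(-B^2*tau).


k_inf = eta*f*p*eps = 1.759*0.829*0.907*1.015 = 1.342436
P_TNL = 1/(1 + L^2*B^2) = 1/(1 + 11.3*0.00402) = 0.9565479
P_FNL = exp(-B^2*tau) = exp(-0.00402*93.1) = 0.6877967
k_eff = k_inf * P_TNL * P_FNL = 1.342436 * 0.9565479 * 0.6877967
k_eff = 0.88320

0.88320


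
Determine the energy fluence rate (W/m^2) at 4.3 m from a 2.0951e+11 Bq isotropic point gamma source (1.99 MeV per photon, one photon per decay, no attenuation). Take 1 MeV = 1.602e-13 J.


psi = A * E * 1.602e-13 / (4*pi*r^2)
psi = 2.0951e+11 * 1.99 * 1.602e-13 / (4*pi*4.3^2)
psi = 2.8746e-04 W/m^2

2.8746e-04


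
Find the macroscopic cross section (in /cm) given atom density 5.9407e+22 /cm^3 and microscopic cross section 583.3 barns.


Sigma = N * sigma_barns * 1e-24
Sigma = 5.9407e+22 * 583.3 * 1e-24
Sigma = 34.652 /cm

34.652


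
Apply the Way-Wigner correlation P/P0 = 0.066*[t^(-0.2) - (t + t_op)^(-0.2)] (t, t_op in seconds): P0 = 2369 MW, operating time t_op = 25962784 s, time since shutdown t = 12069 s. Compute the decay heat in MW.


P/P0 = 0.066 * [t^(-0.2) - (t + t_op)^(-0.2)]
P/P0 = 0.066 * [12069^(-0.2) - (12069 + 25962784)^(-0.2)]
P/P0 = 0.066 * [0.1526391 - 0.03289193] = 0.007903313
P = 2369 * 0.007903313 = 18.723 MW

18.723


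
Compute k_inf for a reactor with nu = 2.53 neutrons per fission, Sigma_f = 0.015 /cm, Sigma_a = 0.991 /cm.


k_inf = nu * Sigma_f / Sigma_a
k_inf = 2.53 * 0.015 / 0.991
k_inf = 0.038295

0.038295


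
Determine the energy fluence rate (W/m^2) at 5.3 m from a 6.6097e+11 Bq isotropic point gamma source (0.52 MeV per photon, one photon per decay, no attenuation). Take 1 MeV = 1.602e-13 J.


psi = A * E * 1.602e-13 / (4*pi*r^2)
psi = 6.6097e+11 * 0.52 * 1.602e-13 / (4*pi*5.3^2)
psi = 1.5599e-04 W/m^2

1.5599e-04
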